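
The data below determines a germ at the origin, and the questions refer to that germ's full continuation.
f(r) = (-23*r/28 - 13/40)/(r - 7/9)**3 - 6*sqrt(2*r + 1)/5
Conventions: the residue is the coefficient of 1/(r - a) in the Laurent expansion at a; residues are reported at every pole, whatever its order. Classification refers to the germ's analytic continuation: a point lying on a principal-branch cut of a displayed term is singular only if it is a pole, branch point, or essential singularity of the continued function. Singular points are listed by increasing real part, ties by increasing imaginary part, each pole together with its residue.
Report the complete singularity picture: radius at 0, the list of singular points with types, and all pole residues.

Denominator factor (r - 7/9)^3: pole of order 3 at 7/9, modulus 7/9.
Branch term (-6/5)*sqrt(1 - r/(-1/2)): its argument vanishes at r = -1/2, a square-root branch point, modulus 1/2.
The radius of convergence is the smallest modulus among the singular points: 1/2.
The branch term is analytic at 7/9 and contributes nothing to the residue; only the rational part matters.
At the order-3 pole 7/9 set g(r) = (r - (7/9))^3*(rational part) = -23*r/28 - 13/40.
Order-3 pole: residue = g''(a)/2; g''(7/9) = 0, so the residue is 0.
List the singular points by increasing real part (a conjugate pair: the negative imaginary part first).

Radius of convergence at 0: 1/2.
At -1/2: an algebraic (square-root) branch point.
At 7/9: a pole of order 3; residue 0.


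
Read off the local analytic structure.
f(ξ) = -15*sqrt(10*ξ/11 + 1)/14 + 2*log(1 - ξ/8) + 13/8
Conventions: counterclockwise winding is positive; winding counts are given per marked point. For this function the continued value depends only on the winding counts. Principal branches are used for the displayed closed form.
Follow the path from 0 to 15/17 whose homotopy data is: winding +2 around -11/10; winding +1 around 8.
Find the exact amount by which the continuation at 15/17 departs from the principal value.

The rational part is single-valued and drops out of the difference; each branch term changes only by its own monodromy.
(-15/14)*sqrt(1 - ξ/(-11/10)): winding +2 is even, the square root returns to the same sheet, contribution 0.
(2)*log(1 - ξ/(8)): each positive loop around 8 adds 2*pi*i to the log, so winding +1 contributes (2)*(1)*2*pi*i = (4)*pi*i.
Summing the contributions at ξ = 15/17 gives (4)*pi*i.

Continued minus principal equals (4)*pi*i.


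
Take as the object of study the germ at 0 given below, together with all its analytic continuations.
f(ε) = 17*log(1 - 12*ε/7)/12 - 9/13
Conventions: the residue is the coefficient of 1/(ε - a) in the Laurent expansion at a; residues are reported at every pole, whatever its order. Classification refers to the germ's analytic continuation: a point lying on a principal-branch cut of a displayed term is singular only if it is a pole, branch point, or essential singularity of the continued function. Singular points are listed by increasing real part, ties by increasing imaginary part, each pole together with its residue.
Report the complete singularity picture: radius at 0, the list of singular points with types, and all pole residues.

Radius of convergence at 0: 7/12.
At 7/12: a logarithmic branch point.

Branch term (17/12)*log(1 - ε/(7/12)): its argument vanishes at ε = 7/12, a logarithmic branch point, modulus 7/12.
The radius of convergence is the smallest modulus among the singular points: 7/12.


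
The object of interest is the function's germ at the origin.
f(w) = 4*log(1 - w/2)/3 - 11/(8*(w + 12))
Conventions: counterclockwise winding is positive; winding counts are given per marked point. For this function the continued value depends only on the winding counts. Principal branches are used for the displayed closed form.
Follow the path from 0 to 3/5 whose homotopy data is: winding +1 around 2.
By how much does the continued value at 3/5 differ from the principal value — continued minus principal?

Continued minus principal equals (8/3)*pi*i.

The rational part is single-valued and drops out of the difference; each branch term changes only by its own monodromy.
(4/3)*log(1 - w/(2)): each positive loop around 2 adds 2*pi*i to the log, so winding +1 contributes (4/3)*(1)*2*pi*i = (8/3)*pi*i.
Summing the contributions at w = 3/5 gives (8/3)*pi*i.


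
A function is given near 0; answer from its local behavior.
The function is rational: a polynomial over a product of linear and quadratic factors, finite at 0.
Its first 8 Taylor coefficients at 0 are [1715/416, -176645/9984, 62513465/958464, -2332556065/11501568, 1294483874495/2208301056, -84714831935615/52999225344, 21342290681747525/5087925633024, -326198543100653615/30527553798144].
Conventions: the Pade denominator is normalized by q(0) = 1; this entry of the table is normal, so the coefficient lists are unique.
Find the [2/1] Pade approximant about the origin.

Taylor coefficients needed (read off): a_0 = 1715/416, a_1 = -176645/9984, a_2 = 62513465/958464, a_3 = -2332556065/11501568.
Write the denominator as Q(ρ) = 1 + q1*ρ. Requiring Q*f - P = O(ρ^4) with deg P <= 2 kills the coefficients of ρ^3..ρ^3 in Q*f:
  ρ^3: a_3 + q1*a_2 = 0, i.e. -2332556065/11501568 + (62513465/958464)*q1 = 0.
Solving this linear system: q1 = 1360091/437412.
The numerator is Q*f truncated at degree 2: P0 = a_0 = 1715/416; P1 = a_1 + q1*a_0 = -591258255/121308928; P2 = a_2 + q1*a_1 = 39628012795/3881885696.

The Pade approximant has numerator coefficients [1715/416, -591258255/121308928, 39628012795/3881885696]; denominator coefficients [1, 1360091/437412].


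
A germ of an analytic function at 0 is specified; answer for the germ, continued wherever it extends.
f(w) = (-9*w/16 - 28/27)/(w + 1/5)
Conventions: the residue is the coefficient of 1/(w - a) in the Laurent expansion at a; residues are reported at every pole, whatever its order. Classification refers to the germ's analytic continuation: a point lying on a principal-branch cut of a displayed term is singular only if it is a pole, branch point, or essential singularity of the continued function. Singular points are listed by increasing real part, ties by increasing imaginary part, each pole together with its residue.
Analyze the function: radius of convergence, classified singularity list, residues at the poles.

Denominator factor (w + 1/5): pole of order 1 at -1/5, modulus 1/5.
The radius of convergence is the smallest modulus among the singular points: 1/5.
At the order-1 pole -1/5 set g(w) = (w - (-1/5))*f(w) = -9*w/16 - 28/27.
Simple pole: residue = g(a) at a = -1/5, which is -1997/2160.

Radius of convergence at 0: 1/5.
At -1/5: a pole of order 1; residue -1997/2160.


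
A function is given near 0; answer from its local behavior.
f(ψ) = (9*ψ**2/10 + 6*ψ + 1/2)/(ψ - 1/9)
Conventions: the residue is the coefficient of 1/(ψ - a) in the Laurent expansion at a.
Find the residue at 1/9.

The residue is 53/45.

At the order-1 pole 1/9 set g(ψ) = (ψ - (1/9))*f(ψ) = 9*ψ**2/10 + 6*ψ + 1/2.
Simple pole: residue = g(a) at a = 1/9, which is 53/45.


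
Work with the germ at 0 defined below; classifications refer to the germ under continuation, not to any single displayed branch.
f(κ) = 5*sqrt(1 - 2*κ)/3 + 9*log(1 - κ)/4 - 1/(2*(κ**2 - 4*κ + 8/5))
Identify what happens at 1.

The term (9/4)*log(1 - κ/(1)) has argument 1 - 1/(1) = 0 at 1: a logarithmic (infinitely-sheeted) branch point; the remaining terms are analytic or single-valued there.

The point is a logarithmic branch point.


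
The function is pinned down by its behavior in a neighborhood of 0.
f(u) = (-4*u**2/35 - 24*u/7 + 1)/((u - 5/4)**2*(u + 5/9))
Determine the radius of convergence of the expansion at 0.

The radius of convergence is 5/9.

Denominator factor (u + 5/9): pole of order 1 at -5/9, modulus 5/9.
Denominator factor (u - 5/4)^2: pole of order 2 at 5/4, modulus 5/4.
The radius of convergence is the smallest modulus among the singular points: 5/9.


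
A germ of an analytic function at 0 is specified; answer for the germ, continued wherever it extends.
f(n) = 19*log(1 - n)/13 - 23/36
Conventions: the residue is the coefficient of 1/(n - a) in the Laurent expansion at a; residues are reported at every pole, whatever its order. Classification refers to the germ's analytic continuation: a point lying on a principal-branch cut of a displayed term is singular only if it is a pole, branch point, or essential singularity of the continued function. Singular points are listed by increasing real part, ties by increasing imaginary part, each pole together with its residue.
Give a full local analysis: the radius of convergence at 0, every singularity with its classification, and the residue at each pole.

Branch term (19/13)*log(1 - n/(1)): its argument vanishes at n = 1, a logarithmic branch point, modulus 1.
The radius of convergence is the smallest modulus among the singular points: 1.

Radius of convergence at 0: 1.
At 1: a logarithmic branch point.


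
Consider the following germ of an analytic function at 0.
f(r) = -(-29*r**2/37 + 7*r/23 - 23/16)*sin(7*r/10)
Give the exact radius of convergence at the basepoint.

The radius of convergence is infinite.

The factor -sin(7*r/10) is entire and contributes no finite singular point.
The polynomial part has no poles.
No finite singular points: the Taylor series at 0 converges everywhere.


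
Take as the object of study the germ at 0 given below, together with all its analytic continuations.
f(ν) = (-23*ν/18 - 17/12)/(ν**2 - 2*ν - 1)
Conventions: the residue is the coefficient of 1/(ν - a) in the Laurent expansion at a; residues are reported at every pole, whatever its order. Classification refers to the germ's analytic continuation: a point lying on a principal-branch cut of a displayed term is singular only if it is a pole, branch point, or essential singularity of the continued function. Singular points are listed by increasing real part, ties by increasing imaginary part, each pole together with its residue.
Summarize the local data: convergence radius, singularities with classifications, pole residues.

Radius of convergence at 0: -1 + sqrt(2).
At 1 - sqrt(2): a pole of order 1; residue -23/36 + (97/144)*sqrt(2).
At 1 + sqrt(2): a pole of order 1; residue -23/36 - (97/144)*sqrt(2).

Denominator factor (ν**2 - 2*ν - 1): discriminant 8, real irrational roots 1 + sqrt(2) and 1 - sqrt(2); poles of order 1, moduli 1 + sqrt(2) and -1 + sqrt(2).
The radius of convergence is the smallest modulus among the singular points: -1 + sqrt(2).
The factor ν**2 - 2*ν - 1 splits as (ν - a)(ν - a') with a = 1 - sqrt(2), a' = 1 + sqrt(2). At the order-1 pole a set g(ν) = (ν - a)*f(ν) = [-23*ν/18 - 17/12] / (ν - a').
Simple pole: residue = g(a) at a = 1 - sqrt(2), which is -23/36 + (97/144)*sqrt(2).
The factor ν**2 - 2*ν - 1 splits as (ν - a)(ν - a') with a = 1 + sqrt(2), a' = 1 - sqrt(2). At the order-1 pole a set g(ν) = (ν - a)*f(ν) = [-23*ν/18 - 17/12] / (ν - a').
Simple pole: residue = g(a) at a = 1 + sqrt(2), which is -23/36 - (97/144)*sqrt(2).
List the singular points by increasing real part (a conjugate pair: the negative imaginary part first).


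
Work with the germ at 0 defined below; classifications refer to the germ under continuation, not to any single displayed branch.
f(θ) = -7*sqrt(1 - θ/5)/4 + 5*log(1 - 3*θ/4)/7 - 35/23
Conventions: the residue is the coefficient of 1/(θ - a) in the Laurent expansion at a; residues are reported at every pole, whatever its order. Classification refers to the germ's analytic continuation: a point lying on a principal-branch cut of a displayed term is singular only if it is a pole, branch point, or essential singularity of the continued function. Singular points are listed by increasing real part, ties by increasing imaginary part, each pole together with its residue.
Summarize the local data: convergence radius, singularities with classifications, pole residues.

Radius of convergence at 0: 4/3.
At 4/3: a logarithmic branch point.
At 5: an algebraic (square-root) branch point.

Branch term (-7/4)*sqrt(1 - θ/(5)): its argument vanishes at θ = 5, a square-root branch point, modulus 5.
Branch term (5/7)*log(1 - θ/(4/3)): its argument vanishes at θ = 4/3, a logarithmic branch point, modulus 4/3.
The radius of convergence is the smallest modulus among the singular points: 4/3.
List the singular points by increasing real part (a conjugate pair: the negative imaginary part first).


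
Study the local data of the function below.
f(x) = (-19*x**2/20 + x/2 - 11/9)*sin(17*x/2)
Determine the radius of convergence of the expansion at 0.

The radius of convergence is infinite.

The factor sin(17*x/2) is entire and contributes no finite singular point.
The polynomial part has no poles.
No finite singular points: the Taylor series at 0 converges everywhere.


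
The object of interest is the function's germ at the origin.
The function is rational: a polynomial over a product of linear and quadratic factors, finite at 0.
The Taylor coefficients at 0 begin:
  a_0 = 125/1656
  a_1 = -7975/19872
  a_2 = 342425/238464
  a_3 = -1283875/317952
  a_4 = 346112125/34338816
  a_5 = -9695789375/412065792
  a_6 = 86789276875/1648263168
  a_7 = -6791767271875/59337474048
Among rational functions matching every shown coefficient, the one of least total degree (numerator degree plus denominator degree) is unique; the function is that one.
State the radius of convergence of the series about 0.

No rational of total degree below 6 reproduces all 8 coefficients; solving the [2/4] Pade equations on them gives f(k) = (8*k**2/9 - k/2 + 10/23)/(k**2 + 5*k + 12/5)**2, whose expansion matches every shown term.
Denominator factor (k**2 + 5*k + 12/5)^2: discriminant 77/5, real irrational roots -5/2 + (1/10)*sqrt(385) and -5/2 - (1/10)*sqrt(385); poles of order 2, moduli 5/2 - (1/10)*sqrt(385) and 5/2 + (1/10)*sqrt(385).
The radius of convergence is the smallest modulus among the singular points: 5/2 - (1/10)*sqrt(385).

The radius of convergence is 5/2 - (1/10)*sqrt(385).


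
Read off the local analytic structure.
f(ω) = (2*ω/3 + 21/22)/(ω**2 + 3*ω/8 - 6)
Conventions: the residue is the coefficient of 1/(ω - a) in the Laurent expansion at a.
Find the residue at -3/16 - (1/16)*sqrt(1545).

The residue is 1/3 - (73/16995)*sqrt(1545).

The factor ω**2 + 3*ω/8 - 6 splits as (ω - a)(ω - a') with a = -3/16 - (1/16)*sqrt(1545), a' = -3/16 + (1/16)*sqrt(1545). At the order-1 pole a set g(ω) = (ω - a)*f(ω) = [2*ω/3 + 21/22] / (ω - a').
Simple pole: residue = g(a) at a = -3/16 - (1/16)*sqrt(1545), which is 1/3 - (73/16995)*sqrt(1545).


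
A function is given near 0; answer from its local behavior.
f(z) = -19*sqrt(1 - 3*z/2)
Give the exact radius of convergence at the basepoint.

Branch term (-19)*sqrt(1 - z/(2/3)): its argument vanishes at z = 2/3, a square-root branch point, modulus 2/3.
The radius of convergence is the smallest modulus among the singular points: 2/3.

The radius of convergence is 2/3.


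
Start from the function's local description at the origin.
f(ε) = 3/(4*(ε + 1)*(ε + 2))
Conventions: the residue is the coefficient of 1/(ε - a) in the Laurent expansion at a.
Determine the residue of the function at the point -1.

The residue is 3/4.

At the order-1 pole -1 set g(ε) = (ε - (-1))*f(ε) = 3/(4*(ε + 2)).
Simple pole: residue = g(a) at a = -1, which is 3/4.


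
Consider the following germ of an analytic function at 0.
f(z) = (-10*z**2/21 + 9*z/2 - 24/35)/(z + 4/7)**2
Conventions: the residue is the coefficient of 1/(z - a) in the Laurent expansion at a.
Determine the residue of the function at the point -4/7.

The residue is 1483/294.

At the order-2 pole -4/7 set g(z) = (z - (-4/7))^2*f(z) = -10*z**2/21 + 9*z/2 - 24/35.
Order-2 pole: residue = g'(a); g'(-4/7) = 1483/294, so the residue is 1483/294.


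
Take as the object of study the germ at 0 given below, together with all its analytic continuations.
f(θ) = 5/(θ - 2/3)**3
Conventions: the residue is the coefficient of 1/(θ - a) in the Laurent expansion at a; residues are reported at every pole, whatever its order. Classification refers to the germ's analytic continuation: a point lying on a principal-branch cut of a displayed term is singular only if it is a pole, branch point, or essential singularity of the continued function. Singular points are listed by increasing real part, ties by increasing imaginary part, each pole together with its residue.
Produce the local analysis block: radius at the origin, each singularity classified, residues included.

Denominator factor (θ - 2/3)^3: pole of order 3 at 2/3, modulus 2/3.
The radius of convergence is the smallest modulus among the singular points: 2/3.
At the order-3 pole 2/3 set g(θ) = (θ - (2/3))^3*f(θ) = 5.
Order-3 pole: residue = g''(a)/2; g''(2/3) = 0, so the residue is 0.

Radius of convergence at 0: 2/3.
At 2/3: a pole of order 3; residue 0.


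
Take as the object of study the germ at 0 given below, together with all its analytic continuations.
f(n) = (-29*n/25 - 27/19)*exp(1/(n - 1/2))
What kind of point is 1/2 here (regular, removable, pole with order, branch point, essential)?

The exponent 1/(n - (1/2)) has a pole at 1/2, so exp(1/(n - (1/2))) takes every nonzero value near it: an essential singularity (not a pole of any order).

The point is an essential singularity.


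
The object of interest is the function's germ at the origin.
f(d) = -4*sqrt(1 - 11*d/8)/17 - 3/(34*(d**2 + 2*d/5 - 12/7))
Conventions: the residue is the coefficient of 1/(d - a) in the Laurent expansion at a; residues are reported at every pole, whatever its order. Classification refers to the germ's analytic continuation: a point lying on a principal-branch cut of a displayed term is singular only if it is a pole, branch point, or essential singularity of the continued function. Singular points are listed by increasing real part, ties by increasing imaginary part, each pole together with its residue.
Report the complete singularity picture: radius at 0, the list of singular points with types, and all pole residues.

Radius of convergence at 0: 8/11.
At -1/5 - (1/35)*sqrt(2149): a pole of order 1; residue (15/20876)*sqrt(2149).
At 8/11: an algebraic (square-root) branch point.
At -1/5 + (1/35)*sqrt(2149): a pole of order 1; residue -(15/20876)*sqrt(2149).

Denominator factor (d**2 + 2*d/5 - 12/7): discriminant 1228/175, real irrational roots -1/5 + (1/35)*sqrt(2149) and -1/5 - (1/35)*sqrt(2149); poles of order 1, moduli -1/5 + (1/35)*sqrt(2149) and 1/5 + (1/35)*sqrt(2149).
Branch term (-4/17)*sqrt(1 - d/(8/11)): its argument vanishes at d = 8/11, a square-root branch point, modulus 8/11.
The radius of convergence is the smallest modulus among the singular points: 8/11.
The branch term is analytic at -1/5 - (1/35)*sqrt(2149) and contributes nothing to the residue; only the rational part matters.
The factor d**2 + 2*d/5 - 12/7 splits as (d - a)(d - a') with a = -1/5 - (1/35)*sqrt(2149), a' = -1/5 + (1/35)*sqrt(2149). At the order-1 pole a set g(d) = (d - a)*(rational part) = [-3/34] / (d - a').
Simple pole: residue = g(a) at a = -1/5 - (1/35)*sqrt(2149), which is (15/20876)*sqrt(2149).
The branch term is analytic at -1/5 + (1/35)*sqrt(2149) and contributes nothing to the residue; only the rational part matters.
The factor d**2 + 2*d/5 - 12/7 splits as (d - a)(d - a') with a = -1/5 + (1/35)*sqrt(2149), a' = -1/5 - (1/35)*sqrt(2149). At the order-1 pole a set g(d) = (d - a)*(rational part) = [-3/34] / (d - a').
Simple pole: residue = g(a) at a = -1/5 + (1/35)*sqrt(2149), which is -(15/20876)*sqrt(2149).
List the singular points by increasing real part (a conjugate pair: the negative imaginary part first).


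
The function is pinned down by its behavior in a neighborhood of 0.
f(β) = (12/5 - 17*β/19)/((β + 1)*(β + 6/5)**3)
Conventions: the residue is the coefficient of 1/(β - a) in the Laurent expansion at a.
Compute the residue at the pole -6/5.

The residue is -7825/19.

At the order-3 pole -6/5 set g(β) = (β - (-6/5))^3*f(β) = (12/5 - 17*β/19)/(β + 1).
Order-3 pole: residue = g''(a)/2; g''(-6/5) = -15650/19, so the residue is -7825/19.


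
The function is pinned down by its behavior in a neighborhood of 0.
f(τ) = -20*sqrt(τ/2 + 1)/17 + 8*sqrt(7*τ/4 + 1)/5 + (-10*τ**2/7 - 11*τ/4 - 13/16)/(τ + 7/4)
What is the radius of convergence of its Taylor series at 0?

The radius of convergence is 4/7.

Denominator factor (τ + 7/4): pole of order 1 at -7/4, modulus 7/4.
Branch term (-20/17)*sqrt(1 - τ/(-2)): its argument vanishes at τ = -2, a square-root branch point, modulus 2.
Branch term (8/5)*sqrt(1 - τ/(-4/7)): its argument vanishes at τ = -4/7, a square-root branch point, modulus 4/7.
The radius of convergence is the smallest modulus among the singular points: 4/7.


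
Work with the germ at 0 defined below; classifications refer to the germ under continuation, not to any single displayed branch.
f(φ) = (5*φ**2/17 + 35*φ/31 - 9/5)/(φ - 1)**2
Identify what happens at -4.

Denominator factors: φ - 1 = -5 at φ = -4 — none vanishes.
So the germ continues analytically to -4.

The point is a regular point.


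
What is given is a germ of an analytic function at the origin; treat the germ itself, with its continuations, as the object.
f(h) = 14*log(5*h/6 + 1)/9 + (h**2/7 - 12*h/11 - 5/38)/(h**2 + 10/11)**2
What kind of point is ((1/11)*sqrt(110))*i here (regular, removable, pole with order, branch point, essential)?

The point is a pole of order 2.

The denominator factor h**2 + 10/11 vanishes at ((1/11)*sqrt(110))*i and appears to the power 2; the numerator there equals (-765/2926) - ((12/121)*sqrt(110))*i, nonzero, and no other factor vanishes.
The branch terms are analytic at this point.
Hence a pole whose order is the multiplicity, 2.


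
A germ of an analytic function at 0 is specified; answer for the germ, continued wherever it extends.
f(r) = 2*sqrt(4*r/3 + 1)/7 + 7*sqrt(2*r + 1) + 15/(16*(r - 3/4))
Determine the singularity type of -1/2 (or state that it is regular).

The point is an algebraic (square-root) branch point.

The term (7)*sqrt(1 - r/(-1/2)) has argument 1 - -1/2/(-1/2) = 0 at -1/2: a square-root (algebraic, two-sheeted) branch point; the remaining terms are analytic or single-valued there.


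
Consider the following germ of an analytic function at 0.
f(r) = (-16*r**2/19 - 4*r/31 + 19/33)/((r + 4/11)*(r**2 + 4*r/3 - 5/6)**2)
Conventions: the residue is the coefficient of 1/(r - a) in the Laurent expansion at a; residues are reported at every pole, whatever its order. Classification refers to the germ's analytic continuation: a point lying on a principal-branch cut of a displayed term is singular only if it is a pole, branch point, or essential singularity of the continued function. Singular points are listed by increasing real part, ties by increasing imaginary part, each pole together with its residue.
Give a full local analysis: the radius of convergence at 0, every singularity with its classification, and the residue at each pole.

Radius of convergence at 0: 4/11.
At -2/3 - (1/6)*sqrt(46): a pole of order 2; residue -26456650/145546023 + (2261136424/76993846167)*sqrt(46).
At -4/11: a pole of order 1; residue 52913300/145546023.
At -2/3 + (1/6)*sqrt(46): a pole of order 2; residue -26456650/145546023 - (2261136424/76993846167)*sqrt(46).


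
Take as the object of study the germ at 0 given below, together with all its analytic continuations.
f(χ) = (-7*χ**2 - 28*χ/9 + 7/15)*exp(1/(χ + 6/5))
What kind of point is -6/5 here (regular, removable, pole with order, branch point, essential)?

The point is an essential singularity.

The exponent 1/(χ - (-6/5)) has a pole at -6/5, so exp(1/(χ - (-6/5))) takes every nonzero value near it: an essential singularity (not a pole of any order).


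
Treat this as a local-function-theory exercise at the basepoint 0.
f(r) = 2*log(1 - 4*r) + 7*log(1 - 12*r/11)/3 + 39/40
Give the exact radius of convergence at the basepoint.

Branch term (2)*log(1 - r/(1/4)): its argument vanishes at r = 1/4, a logarithmic branch point, modulus 1/4.
Branch term (7/3)*log(1 - r/(11/12)): its argument vanishes at r = 11/12, a logarithmic branch point, modulus 11/12.
The radius of convergence is the smallest modulus among the singular points: 1/4.

The radius of convergence is 1/4.


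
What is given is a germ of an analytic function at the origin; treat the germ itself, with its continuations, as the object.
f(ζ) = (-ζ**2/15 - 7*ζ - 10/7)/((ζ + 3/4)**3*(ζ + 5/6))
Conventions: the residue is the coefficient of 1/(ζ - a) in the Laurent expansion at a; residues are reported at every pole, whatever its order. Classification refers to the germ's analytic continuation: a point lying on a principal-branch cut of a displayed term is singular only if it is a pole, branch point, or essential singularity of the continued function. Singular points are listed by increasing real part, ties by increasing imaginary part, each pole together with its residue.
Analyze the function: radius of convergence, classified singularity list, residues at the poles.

Denominator factor (ζ + 3/4)^3: pole of order 3 at -3/4, modulus 3/4.
Denominator factor (ζ + 5/6): pole of order 1 at -5/6, modulus 5/6.
The radius of convergence is the smallest modulus among the singular points: 3/4.
At the order-1 pole -5/6 set g(ζ) = (ζ - (-5/6))*f(ζ) = (-ζ**2/15 - 7*ζ - 10/7)/(ζ + 3/4)**3.
Simple pole: residue = g(a) at a = -5/6, which is -52720/7.
At the order-3 pole -3/4 set g(ζ) = (ζ - (-3/4))^3*f(ζ) = (-ζ**2/15 - 7*ζ - 10/7)/(ζ + 5/6).
Order-3 pole: residue = g''(a)/2; g''(-3/4) = 105440/7, so the residue is 52720/7.
List the singular points by increasing real part (a conjugate pair: the negative imaginary part first).

Radius of convergence at 0: 3/4.
At -5/6: a pole of order 1; residue -52720/7.
At -3/4: a pole of order 3; residue 52720/7.


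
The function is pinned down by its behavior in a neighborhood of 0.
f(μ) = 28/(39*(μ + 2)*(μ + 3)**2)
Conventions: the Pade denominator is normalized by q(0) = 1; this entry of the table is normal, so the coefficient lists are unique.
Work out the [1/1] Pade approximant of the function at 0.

Taylor coefficients needed (expand at 0): a_0 = 14/351, a_1 = -49/1053, a_2 = 77/2106.
Write the denominator as Q(μ) = 1 + q1*μ. Requiring Q*f - P = O(μ^3) with deg P <= 1 kills the coefficients of μ^2..μ^2 in Q*f:
  μ^2: a_2 + q1*a_1 = 0, i.e. 77/2106 + (-49/1053)*q1 = 0.
Solving this linear system: q1 = 11/14.
The numerator is Q*f truncated at degree 1: P0 = a_0 = 14/351; P1 = a_1 + q1*a_0 = -16/1053.

The Pade approximant has numerator coefficients [14/351, -16/1053]; denominator coefficients [1, 11/14].


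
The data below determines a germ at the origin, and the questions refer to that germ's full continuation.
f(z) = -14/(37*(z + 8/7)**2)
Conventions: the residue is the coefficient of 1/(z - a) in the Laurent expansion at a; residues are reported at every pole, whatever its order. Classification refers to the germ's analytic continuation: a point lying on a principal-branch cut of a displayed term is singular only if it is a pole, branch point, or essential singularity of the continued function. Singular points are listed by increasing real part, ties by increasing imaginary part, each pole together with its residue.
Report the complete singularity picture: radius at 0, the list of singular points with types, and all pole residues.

Radius of convergence at 0: 8/7.
At -8/7: a pole of order 2; residue 0.

Denominator factor (z + 8/7)^2: pole of order 2 at -8/7, modulus 8/7.
The radius of convergence is the smallest modulus among the singular points: 8/7.
At the order-2 pole -8/7 set g(z) = (z - (-8/7))^2*f(z) = -14/37.
Order-2 pole: residue = g'(a); g'(-8/7) = 0, so the residue is 0.


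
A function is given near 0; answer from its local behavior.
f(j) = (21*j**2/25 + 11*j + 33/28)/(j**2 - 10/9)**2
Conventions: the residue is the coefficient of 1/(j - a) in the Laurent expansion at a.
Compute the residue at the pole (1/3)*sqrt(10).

The residue is -(927/56000)*sqrt(10).

The factor j**2 - 10/9 splits as (j - a)(j - a') with a = (1/3)*sqrt(10), a' = -(1/3)*sqrt(10). At the order-2 pole a set g(j) = (j - a)^2*f(j) = [21*j**2/25 + 11*j + 33/28] / (j - a')^2.
Order-2 pole: residue = g'(a); g'((1/3)*sqrt(10)) = -(927/56000)*sqrt(10), so the residue is -(927/56000)*sqrt(10).


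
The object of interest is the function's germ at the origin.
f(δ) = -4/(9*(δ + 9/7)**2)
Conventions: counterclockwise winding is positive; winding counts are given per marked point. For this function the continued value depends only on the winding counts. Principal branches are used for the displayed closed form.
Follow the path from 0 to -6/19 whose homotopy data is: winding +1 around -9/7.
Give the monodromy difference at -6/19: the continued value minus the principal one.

The function is rational, hence single-valued: continuing it around any pole returns the same value, so the difference is 0.

Continued minus principal equals 0.


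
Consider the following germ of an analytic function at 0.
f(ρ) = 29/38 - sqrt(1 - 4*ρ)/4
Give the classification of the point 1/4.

The term (-1/4)*sqrt(1 - ρ/(1/4)) has argument 1 - 1/4/(1/4) = 0 at 1/4: a square-root (algebraic, two-sheeted) branch point; the remaining terms are analytic or single-valued there.

The point is an algebraic (square-root) branch point.


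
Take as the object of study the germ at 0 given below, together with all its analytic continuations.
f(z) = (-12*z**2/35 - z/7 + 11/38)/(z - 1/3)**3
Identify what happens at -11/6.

The point is a regular point.

Denominator factors: z - 1/3 = -13/6 at z = -11/6 — none vanishes.
So the germ continues analytically to -11/6.


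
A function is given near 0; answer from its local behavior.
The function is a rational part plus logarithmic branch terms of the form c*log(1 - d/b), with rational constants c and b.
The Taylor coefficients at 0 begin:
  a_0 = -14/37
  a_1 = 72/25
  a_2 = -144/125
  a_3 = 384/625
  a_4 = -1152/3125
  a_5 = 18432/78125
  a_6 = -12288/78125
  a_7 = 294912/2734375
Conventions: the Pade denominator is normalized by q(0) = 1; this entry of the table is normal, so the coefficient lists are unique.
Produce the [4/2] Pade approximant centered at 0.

Taylor coefficients needed (read off): a_0 = -14/37, a_1 = 72/25, a_2 = -144/125, a_3 = 384/625, a_4 = -1152/3125, a_5 = 18432/78125, a_6 = -12288/78125.
Write the denominator as Q(d) = 1 + q1*d + q2*d^2. Requiring Q*f - P = O(d^7) with deg P <= 4 kills the coefficients of d^5..d^6 in Q*f:
  d^5: a_5 + q1*a_4 + q2*a_3 = 0, i.e. 18432/78125 + (-1152/3125)*q1 + (384/625)*q2 = 0.
  d^6: a_6 + q1*a_5 + q2*a_4 = 0, i.e. -12288/78125 + (18432/78125)*q1 + (-1152/3125)*q2 = 0.
Solving this linear system: q1 = 16/15, q2 = 32/125.
The numerator is Q*f truncated at degree 4: P0 = a_0 = -14/37; P1 = a_1 + q1*a_0 = 6872/2775; P2 = a_2 + q1*a_1 + q2*a_0 = 8432/4625; P3 = a_3 + q1*a_2 + q2*a_1 = 384/3125; P4 = a_4 + q1*a_3 + q2*a_2 = -128/15625.

The Pade approximant has numerator coefficients [-14/37, 6872/2775, 8432/4625, 384/3125, -128/15625]; denominator coefficients [1, 16/15, 32/125].


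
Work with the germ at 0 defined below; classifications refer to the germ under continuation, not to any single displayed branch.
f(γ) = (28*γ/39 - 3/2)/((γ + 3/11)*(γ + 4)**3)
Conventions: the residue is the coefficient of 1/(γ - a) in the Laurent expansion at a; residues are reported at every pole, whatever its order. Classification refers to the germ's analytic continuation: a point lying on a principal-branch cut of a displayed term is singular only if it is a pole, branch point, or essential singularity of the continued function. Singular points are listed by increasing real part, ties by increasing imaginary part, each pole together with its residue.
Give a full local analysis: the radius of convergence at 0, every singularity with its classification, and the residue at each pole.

Denominator factor (γ + 3/11): pole of order 1 at -3/11, modulus 3/11.
Denominator factor (γ + 4)^3: pole of order 3 at -4, modulus 4.
The radius of convergence is the smallest modulus among the singular points: 3/11.
At the order-3 pole -4 set g(γ) = (γ - (-4))^3*f(γ) = (28*γ/39 - 3/2)/(γ + 3/11).
Order-3 pole: residue = g''(a)/2; g''(-4) = 58685/895973, so the residue is 58685/1791946.
At the order-1 pole -3/11 set g(γ) = (γ - (-3/11))*f(γ) = (28*γ/39 - 3/2)/(γ + 4)**3.
Simple pole: residue = g(a) at a = -3/11, which is -58685/1791946.
List the singular points by increasing real part (a conjugate pair: the negative imaginary part first).

Radius of convergence at 0: 3/11.
At -4: a pole of order 3; residue 58685/1791946.
At -3/11: a pole of order 1; residue -58685/1791946.


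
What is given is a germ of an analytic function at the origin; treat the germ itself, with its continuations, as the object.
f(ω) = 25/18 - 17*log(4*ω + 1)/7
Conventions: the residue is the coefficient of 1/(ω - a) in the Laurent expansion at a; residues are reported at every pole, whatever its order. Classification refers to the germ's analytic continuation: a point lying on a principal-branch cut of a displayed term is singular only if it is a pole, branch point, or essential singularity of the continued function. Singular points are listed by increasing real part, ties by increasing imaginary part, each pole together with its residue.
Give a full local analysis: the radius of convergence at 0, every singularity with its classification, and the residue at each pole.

Branch term (-17/7)*log(1 - ω/(-1/4)): its argument vanishes at ω = -1/4, a logarithmic branch point, modulus 1/4.
The radius of convergence is the smallest modulus among the singular points: 1/4.

Radius of convergence at 0: 1/4.
At -1/4: a logarithmic branch point.


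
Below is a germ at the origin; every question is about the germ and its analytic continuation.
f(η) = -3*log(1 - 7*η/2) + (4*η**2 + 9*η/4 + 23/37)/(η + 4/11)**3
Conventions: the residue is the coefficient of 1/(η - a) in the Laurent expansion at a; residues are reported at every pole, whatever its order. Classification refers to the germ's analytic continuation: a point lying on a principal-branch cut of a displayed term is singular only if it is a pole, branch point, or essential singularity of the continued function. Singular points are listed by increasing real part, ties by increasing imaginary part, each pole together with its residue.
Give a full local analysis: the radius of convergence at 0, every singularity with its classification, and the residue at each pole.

Denominator factor (η + 4/11)^3: pole of order 3 at -4/11, modulus 4/11.
Branch term (-3)*log(1 - η/(2/7)): its argument vanishes at η = 2/7, a logarithmic branch point, modulus 2/7.
The radius of convergence is the smallest modulus among the singular points: 2/7.
The branch term is analytic at -4/11 and contributes nothing to the residue; only the rational part matters.
At the order-3 pole -4/11 set g(η) = (η - (-4/11))^3*(rational part) = 4*η**2 + 9*η/4 + 23/37.
Order-3 pole: residue = g''(a)/2; g''(-4/11) = 8, so the residue is 4.
List the singular points by increasing real part (a conjugate pair: the negative imaginary part first).

Radius of convergence at 0: 2/7.
At -4/11: a pole of order 3; residue 4.
At 2/7: a logarithmic branch point.


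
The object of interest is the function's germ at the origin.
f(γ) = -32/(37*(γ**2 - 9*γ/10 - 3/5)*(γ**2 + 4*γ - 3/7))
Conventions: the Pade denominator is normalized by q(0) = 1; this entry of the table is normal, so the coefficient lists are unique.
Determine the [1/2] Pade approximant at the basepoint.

Taylor coefficients needed (expand at 0): a_0 = -1120/333, a_1 = -26320/999, a_2 = -799960/2997, a_3 = -22698340/8991.
Write the denominator as Q(γ) = 1 + q1*γ + q2*γ^2. Requiring Q*f - P = O(γ^4) with deg P <= 1 kills the coefficients of γ^2..γ^3 in Q*f:
  γ^2: a_2 + q1*a_1 + q2*a_0 = 0, i.e. -799960/2997 + (-26320/999)*q1 + (-1120/333)*q2 = 0.
  γ^3: a_3 + q1*a_2 + q2*a_1 = 0, i.e. -22698340/8991 + (-799960/2997)*q1 + (-26320/999)*q2 = 0.
Solving this linear system: q1 = -2321/324, q2 = -45191/1944.
The numerator is Q*f truncated at degree 1: P0 = a_0 = -1120/333; P1 = a_1 + q1*a_0 = -60760/26973.

The Pade approximant has numerator coefficients [-1120/333, -60760/26973]; denominator coefficients [1, -2321/324, -45191/1944].


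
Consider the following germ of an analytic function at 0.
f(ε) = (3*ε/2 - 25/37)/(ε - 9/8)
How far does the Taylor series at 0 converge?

The radius of convergence is 9/8.

Denominator factor (ε - 9/8): pole of order 1 at 9/8, modulus 9/8.
The radius of convergence is the smallest modulus among the singular points: 9/8.


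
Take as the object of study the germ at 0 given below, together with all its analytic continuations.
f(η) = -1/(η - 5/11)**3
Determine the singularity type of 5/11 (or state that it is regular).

The point is a pole of order 3.

The denominator factor η - 5/11 vanishes at 5/11 and appears to the power 3; the numerator there equals -1, nonzero, and no other factor vanishes.
Hence a pole whose order is the multiplicity, 3.


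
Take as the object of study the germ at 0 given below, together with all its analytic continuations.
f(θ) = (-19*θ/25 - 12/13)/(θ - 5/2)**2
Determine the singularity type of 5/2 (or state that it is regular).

The denominator factor θ - 5/2 vanishes at 5/2 and appears to the power 2; the numerator there equals -367/130, nonzero, and no other factor vanishes.
Hence a pole whose order is the multiplicity, 2.

The point is a pole of order 2.


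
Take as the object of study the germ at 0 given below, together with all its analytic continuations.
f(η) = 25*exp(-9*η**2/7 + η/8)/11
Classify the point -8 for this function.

The point is a regular point.

There is no denominator, hence no pole anywhere.
The factor exp(-9*η**2/7 + η/8) is entire.
So the germ continues analytically to -8.


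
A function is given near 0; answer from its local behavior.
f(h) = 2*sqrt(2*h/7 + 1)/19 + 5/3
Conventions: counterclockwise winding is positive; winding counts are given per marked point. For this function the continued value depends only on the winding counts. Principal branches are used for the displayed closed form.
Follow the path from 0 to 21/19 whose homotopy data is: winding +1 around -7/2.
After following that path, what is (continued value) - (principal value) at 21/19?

The rational part is single-valued and drops out of the difference; each branch term changes only by its own monodromy.
(2/19)*sqrt(1 - h/(-7/2)): winding +1 is odd, the square root flips sign, contributing -2*(2/19)*sqrt(1 - (21/19)/(-7/2)) = -2*(2/19)*sqrt(25/19) = -(20/361)*sqrt(19).
Summing the contributions at h = 21/19 gives -(20/361)*sqrt(19).

Continued minus principal equals -(20/361)*sqrt(19).


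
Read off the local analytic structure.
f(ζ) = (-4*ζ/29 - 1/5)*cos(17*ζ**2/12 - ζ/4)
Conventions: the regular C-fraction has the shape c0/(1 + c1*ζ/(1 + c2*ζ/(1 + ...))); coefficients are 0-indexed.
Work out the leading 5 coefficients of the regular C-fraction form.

The regular C-fraction coefficients are [-1/5, -20/29, 13641/18560, 17113393/26190720, 3397621130/2195396181].

Taylor coefficients (expand at 0): a_0 = -1/5, a_1 = -4/29, a_2 = 1/160, a_3 = -463/6960, a_4 = 405737/2672640.
c0 = a_0 = -1/5. Peel one level at a time: if S = 1 + c*ζ/S' with S'(0) = 1, then c is the ζ-coefficient of S and S' = c*ζ/(S - 1).
S_1 = c0/f = 1 + (-20/29)*ζ + (13641/26912)*ζ^2 + ...; c1 = -20/29.
S_2 = c1*ζ/(S_1 - 1) = 1 + (13641/18560)*ζ + (-590117/1228800)*ζ^2 + ...; c2 = 13641/18560.
S_3 = c2*ζ/(S_2 - 1) = 1 + (17113393/26190720)*ζ + (-108384114047/107180283456)*ζ^2 + ...; c3 = 17113393/26190720.
S_4 = c3*ζ/(S_3 - 1) = 1 + (3397621130/2195396181)*ζ + ...; c4 = 3397621130/2195396181.


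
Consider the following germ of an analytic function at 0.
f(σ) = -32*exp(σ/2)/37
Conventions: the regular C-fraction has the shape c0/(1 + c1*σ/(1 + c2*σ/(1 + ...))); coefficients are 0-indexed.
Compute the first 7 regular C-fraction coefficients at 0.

The regular C-fraction coefficients are [-32/37, -1/2, 1/4, -1/12, 1/12, -1/20, 1/20].

Taylor coefficients (expand at 0): a_0 = -32/37, a_1 = -16/37, a_2 = -4/37, a_3 = -2/111, a_4 = -1/444, a_5 = -1/4440, a_6 = -1/53280.
c0 = a_0 = -32/37. Peel one level at a time: if S = 1 + c*σ/S' with S'(0) = 1, then c is the σ-coefficient of S and S' = c*σ/(S - 1).
S_1 = c0/f = 1 + (-1/2)*σ + (1/8)*σ^2 + ...; c1 = -1/2.
S_2 = c1*σ/(S_1 - 1) = 1 + (1/4)*σ + (1/48)*σ^2 + ...; c2 = 1/4.
S_3 = c2*σ/(S_2 - 1) = 1 + (-1/12)*σ + (1/144)*σ^2 + ...; c3 = -1/12.
S_4 = c3*σ/(S_3 - 1) = 1 + (1/12)*σ + (1/240)*σ^2 + ...; c4 = 1/12.
S_5 = c4*σ/(S_4 - 1) = 1 + (-1/20)*σ + (1/400)*σ^2 + ...; c5 = -1/20.
S_6 = c5*σ/(S_5 - 1) = 1 + (1/20)*σ + ...; c6 = 1/20.
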